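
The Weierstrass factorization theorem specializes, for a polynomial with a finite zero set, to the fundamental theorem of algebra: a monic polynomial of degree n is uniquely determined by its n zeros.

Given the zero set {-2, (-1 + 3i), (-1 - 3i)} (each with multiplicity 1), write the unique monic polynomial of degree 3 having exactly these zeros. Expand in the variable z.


The polynomial is p(z) = ∏_{α ∈ S} (z − α), where S = {-2, (-1 + 3i), (-1 - 3i)}.
Expanding the product yields: p(z) = z^3 + 4·z^2 + 14·z + 20.
Note conjugate pairs combine to real quadratics: (z − (-1+3i))(z − (-1−3i)) = z² + 2z + 10.
The resulting polynomial has degree 3 and real coefficients as required.

p(z) = z^3 + 4·z^2 + 14·z + 20.


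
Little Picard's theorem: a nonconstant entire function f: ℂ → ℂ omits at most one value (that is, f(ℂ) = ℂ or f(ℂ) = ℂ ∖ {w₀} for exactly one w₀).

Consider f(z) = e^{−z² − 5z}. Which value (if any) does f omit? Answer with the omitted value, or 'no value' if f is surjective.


Little Picard bounds the complement of f(ℂ) to at most one point.
The exponent g(z) = −z² − 5z is a nonconstant polynomial, hence surjective onto ℂ. So e^{g(z)} takes every value in {e^w : w ∈ ℂ} = ℂ ∖ {0}. Adding 0 shifts the range to ℂ ∖ {0}. f omits exactly 0.

Omitted value: 0.


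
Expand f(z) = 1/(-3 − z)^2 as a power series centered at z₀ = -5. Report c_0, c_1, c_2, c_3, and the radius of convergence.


Let w = z − z₀, so z = z₀ + w.
Then -3 − z = -3 − (z₀ + w) = (-3 − z₀) − w = 2 − w.
f(z) = 1/(2 − w)^2 = (1/(2)^2) · (1 − w/(2))^{−2}.
By the binomial series (1−u)^{−2} = Σ_{n≥0} C(n+1, 1) u^n for |u|<1, with u = w/(2):
  c_n = C(n+1, 1) / (2)^(n+2).
  c_0 = 1/(2)^2 = 1/4.
  c_1 = 2/(2)^3 = 1/4.
  c_2 = 3/(2)^4 = 3/16.
  c_3 = 4/(2)^5 = 1/8.
The series is valid for |w/d| < 1, i.e. |z − z₀| < |d|.
Radius of convergence: R = |-3 − z₀| = |2| = 2 (distance from z₀ to the singularity z = -3).

c_0 = 1/4, c_1 = 1/4, c_2 = 3/16, c_3 = 1/8; R = 2.


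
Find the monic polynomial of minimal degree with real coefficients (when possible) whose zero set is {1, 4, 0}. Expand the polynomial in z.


The polynomial is p(z) = ∏_{α ∈ S} (z − α), where S = {1, 4, 0}.
Expanding the product yields: p(z) = z^3 -5·z^2 + 4·z.
The resulting polynomial has degree 3 and real coefficients as required.

p(z) = z^3 -5·z^2 + 4·z.


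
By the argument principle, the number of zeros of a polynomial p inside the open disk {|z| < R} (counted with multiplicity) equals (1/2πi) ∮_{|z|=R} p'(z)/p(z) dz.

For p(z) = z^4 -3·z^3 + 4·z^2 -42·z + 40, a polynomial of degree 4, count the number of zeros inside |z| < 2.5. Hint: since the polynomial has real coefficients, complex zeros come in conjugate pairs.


The zeros of p are: 1, (-1 + 3i), (-1 - 3i), 4.
Their magnitudes are: 1, 3.162, 3.162, 4.
Zeros with |z| < R = 2.5: 1.
Count = 1.
By the argument principle, (1/2πi) ∮_{|z|=R} p'(z)/p(z) dz equals exactly this count.

Number of zeros inside |z| < 2.5: 1.


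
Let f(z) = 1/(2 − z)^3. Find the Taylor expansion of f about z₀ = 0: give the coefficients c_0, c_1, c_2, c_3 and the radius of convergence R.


Let w = z − z₀, so z = z₀ + w.
Then 2 − z = 2 − (z₀ + w) = (2 − z₀) − w = 2 − w.
f(z) = 1/(2 − w)^3 = (1/(2)^3) · (1 − w/(2))^{−3}.
By the binomial series (1−u)^{−3} = Σ_{n≥0} C(n+2, 2) u^n for |u|<1, with u = w/(2):
  c_n = C(n+2, 2) / (2)^(n+3).
  c_0 = 1/(2)^3 = 1/8.
  c_1 = 3/(2)^4 = 3/16.
  c_2 = 6/(2)^5 = 3/16.
  c_3 = 10/(2)^6 = 5/32.
The series is valid for |w/d| < 1, i.e. |z − z₀| < |d|.
Radius of convergence: R = |2 − z₀| = |2| = 2 (distance from z₀ to the singularity z = 2).

c_0 = 1/8, c_1 = 3/16, c_2 = 3/16, c_3 = 5/32; R = 2.


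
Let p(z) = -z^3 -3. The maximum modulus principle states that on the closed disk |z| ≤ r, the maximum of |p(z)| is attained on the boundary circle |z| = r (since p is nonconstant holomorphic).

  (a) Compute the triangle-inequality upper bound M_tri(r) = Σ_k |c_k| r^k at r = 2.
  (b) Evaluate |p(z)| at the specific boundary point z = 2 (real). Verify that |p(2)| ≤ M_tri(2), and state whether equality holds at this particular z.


Coefficients: c_0 = -3, c_1 = 0, c_2 = 0, c_3 = -1. Radius r = 2.
Part (a). Triangle bound: M_tri(r) = Σ_k |c_k| r^k
  = |-3|·2^0 + |0|·2^1 + |0|·2^2 + |-1|·2^3
  = 3 + 0 + 0 + 8 = 11.
This bounds M(r) := max_{|z|=r} |p(z)| from above; equality holds iff all terms c_k z^k can be made to align in phase at a single z on |z|=r.
Part (b). At z = 2 (real, on the circle |z| = r):
  p(2) = (-3)·2^0 + (0)·2^1 + (0)·2^2 + (-1)·2^3 = -11.
  |p(2)| = 11.
Since all nonzero coefficients share the same sign, |p(2)| = 11 = M_tri(2); the triangle bound is attained at z = 2, so in fact M(r) = 11.

M_tri(2) = 11; |p(2)| = 11; equality at z=2: yes.


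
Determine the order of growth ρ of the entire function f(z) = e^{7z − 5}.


|e^{7z − 5}| = e^{Re(7·z) + -5} ≤ e^{7|z|^1 + -5} = e^{7r^1 + -5} on |z| = r, so ρ ≤ 1. Choosing z on |z|=r so that 7·z is real positive (always possible by picking arg z appropriately) gives |f(z)| = e^{7r^1 + -5}, matching the bound. The additive constant -5 does not affect log log M(r) ~ 1·log r. Hence ρ = 1.
Therefore ρ = 1.

Order ρ = 1.


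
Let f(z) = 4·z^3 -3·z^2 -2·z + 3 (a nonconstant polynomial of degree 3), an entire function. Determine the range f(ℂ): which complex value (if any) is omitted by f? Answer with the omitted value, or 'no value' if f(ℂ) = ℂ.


Little Picard bounds the complement of f(ℂ) to at most one point.
For every w ∈ ℂ, the equation p(z) − w = 0 is a nonconstant polynomial in z and hence has at least one root by the fundamental theorem of algebra. So p is surjective onto ℂ, omitting no value.

Omitted value: no value.


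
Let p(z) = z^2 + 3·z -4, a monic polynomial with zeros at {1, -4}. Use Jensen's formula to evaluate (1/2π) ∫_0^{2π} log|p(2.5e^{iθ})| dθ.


Zeros: -4, 1; r = 2.5.
Inside |z| < r: 1. Outside (|z| ≥ r): -4.
p(0) = -4, so log|p(0)| = log(4) = 1.3863.
Apply Jensen: I(r) = log|p(0)| + Σ_k log(r/|z_k|), summed over zeros inside |z| < r.
  log(r/|z_k|) for z_k = 1: log(2.5/1) = 0.9163
  Outside zeros (-4) contribute nothing to the Jensen sum.
Sum over inside zeros: 0.9163.
I(r) = log|p(0)| + (inside sum) = 1.3863 + 0.9163 = 2.3026.
Note: since some zeros are outside |z| ≤ r, the simplified n·log(r) form does NOT apply — only the inside zeros contribute.

I(r) ≈ 2.3026.


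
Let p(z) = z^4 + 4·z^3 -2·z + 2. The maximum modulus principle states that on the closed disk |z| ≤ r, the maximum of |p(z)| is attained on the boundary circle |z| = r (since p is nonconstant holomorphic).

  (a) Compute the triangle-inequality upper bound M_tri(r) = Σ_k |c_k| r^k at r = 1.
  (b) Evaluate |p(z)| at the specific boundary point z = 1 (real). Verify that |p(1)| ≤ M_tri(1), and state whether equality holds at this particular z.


Coefficients: c_0 = 2, c_1 = -2, c_2 = 0, c_3 = 4, c_4 = 1. Radius r = 1.
Part (a). Triangle bound: M_tri(r) = Σ_k |c_k| r^k
  = |2|·1^0 + |-2|·1^1 + |0|·1^2 + |4|·1^3 + |1|·1^4
  = 2 + 2 + 0 + 4 + 1 = 9.
This bounds M(r) := max_{|z|=r} |p(z)| from above; equality holds iff all terms c_k z^k can be made to align in phase at a single z on |z|=r.
Part (b). At z = 1 (real, on the circle |z| = r):
  p(1) = (2)·1^0 + (-2)·1^1 + (0)·1^2 + (4)·1^3 + (1)·1^4 = 5.
  |p(1)| = 5.
Check: |p(1)| = 5 ≤ 9 = M_tri(1). ✓ Equality does not hold at z = 1 (the coefficients have mixed signs, so the terms do not all align in phase there).

M_tri(1) = 9; |p(1)| = 5; equality at z=1: no.


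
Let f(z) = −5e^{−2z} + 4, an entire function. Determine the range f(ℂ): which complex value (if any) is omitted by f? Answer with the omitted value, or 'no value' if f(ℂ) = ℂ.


Little Picard bounds the complement of f(ℂ) to at most one point.
e^{−2z} is never zero on ℂ, so -5·e^{−2z} takes every value in ℂ ∖ {0}. Adding 4 shifts the range to ℂ ∖ {4}. Thus f omits exactly the value 4.

Omitted value: 4.


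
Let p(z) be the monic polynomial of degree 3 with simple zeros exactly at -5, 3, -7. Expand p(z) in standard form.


The polynomial is p(z) = ∏_{α ∈ S} (z − α), where S = {-5, 3, -7}.
Expanding the product yields: p(z) = z^3 + 9·z^2 -z -105.
The resulting polynomial has degree 3 and real coefficients as required.

p(z) = z^3 + 9·z^2 -z -105.


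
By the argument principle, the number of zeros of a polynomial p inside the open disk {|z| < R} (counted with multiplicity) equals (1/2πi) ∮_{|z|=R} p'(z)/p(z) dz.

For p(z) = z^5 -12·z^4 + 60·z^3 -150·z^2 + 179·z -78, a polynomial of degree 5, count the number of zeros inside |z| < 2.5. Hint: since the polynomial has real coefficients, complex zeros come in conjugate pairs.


The zeros of p are: 1, 2, 3, (3 + 2i), (3 - 2i).
Their magnitudes are: 1, 2, 3, 3.606, 3.606.
Zeros with |z| < R = 2.5: 1, 2.
Count = 2.
By the argument principle, (1/2πi) ∮_{|z|=R} p'(z)/p(z) dz equals exactly this count.

Number of zeros inside |z| < 2.5: 2.


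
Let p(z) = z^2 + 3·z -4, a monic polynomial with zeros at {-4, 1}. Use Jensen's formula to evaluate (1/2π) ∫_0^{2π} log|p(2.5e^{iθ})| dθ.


Zeros: -4, 1; r = 2.5.
Inside |z| < r: 1. Outside (|z| ≥ r): -4.
p(0) = -4, so log|p(0)| = log(4) = 1.3863.
Apply Jensen: I(r) = log|p(0)| + Σ_k log(r/|z_k|), summed over zeros inside |z| < r.
  log(r/|z_k|) for z_k = 1: log(2.5/1) = 0.9163
  Outside zeros (-4) contribute nothing to the Jensen sum.
Sum over inside zeros: 0.9163.
I(r) = log|p(0)| + (inside sum) = 1.3863 + 0.9163 = 2.3026.
Note: since some zeros are outside |z| ≤ r, the simplified n·log(r) form does NOT apply — only the inside zeros contribute.

I(r) ≈ 2.3026.


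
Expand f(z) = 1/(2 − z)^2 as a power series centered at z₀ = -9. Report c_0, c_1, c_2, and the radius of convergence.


Let w = z − z₀, so z = z₀ + w.
Then 2 − z = 2 − (z₀ + w) = (2 − z₀) − w = 11 − w.
f(z) = 1/(11 − w)^2 = (1/(11)^2) · (1 − w/(11))^{−2}.
By the binomial series (1−u)^{−2} = Σ_{n≥0} C(n+1, 1) u^n for |u|<1, with u = w/(11):
  c_n = C(n+1, 1) / (11)^(n+2).
  c_0 = 1/(11)^2 = 1/121.
  c_1 = 2/(11)^3 = 2/1331.
  c_2 = 3/(11)^4 = 3/14641.
The series is valid for |w/d| < 1, i.e. |z − z₀| < |d|.
Radius of convergence: R = |2 − z₀| = |11| = 11 (distance from z₀ to the singularity z = 2).

c_0 = 1/121, c_1 = 2/1331, c_2 = 3/14641; R = 11.


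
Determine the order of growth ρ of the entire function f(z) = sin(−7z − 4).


sin(w) is a linear combination of e^{iw} and e^{−iw} (or e^w, e^{−w} in the hyperbolic case), so |sin(w)| ≤ e^{|w|}. With w = −7z − 4, |w| ≤ 7|z| + 4 = 7r + 4 on |z| = r, giving M(r) ≤ e^{7r + 4}, so ρ ≤ 1. On a suitable ray (z = it for sin/cos; z = t for sinh/cosh, t real → ∞), |sin(−7z − 4)| grows like e^{7|t|}/2, so ρ ≥ 1. Hence ρ = 1.
Therefore ρ = 1.

Order ρ = 1.


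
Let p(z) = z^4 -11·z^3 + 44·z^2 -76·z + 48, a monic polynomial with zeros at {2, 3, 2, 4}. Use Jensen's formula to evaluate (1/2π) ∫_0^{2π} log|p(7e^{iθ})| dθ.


Zeros: 2, 2, 3, 4; r = 7.
Inside |z| < r: 2, 2, 3, 4. Outside (|z| ≥ r): ∅.
p(0) = 48, so log|p(0)| = log(48) = 3.8712.
Apply Jensen: I(r) = log|p(0)| + Σ_k log(r/|z_k|), summed over zeros inside |z| < r.
  log(r/|z_k|) for z_k = 2: log(7/2) = 1.2528
  log(r/|z_k|) for z_k = 3: log(7/3) = 0.8473
  log(r/|z_k|) for z_k = 2: log(7/2) = 1.2528
  log(r/|z_k|) for z_k = 4: log(7/4) = 0.5596
Sum over inside zeros: 3.9124.
I(r) = log|p(0)| + (inside sum) = 3.8712 + 3.9124 = 7.7836.
Closed form (all zeros inside, monic): I(r) = n·log(r) = 4·log(7) = 7.7836. ✓

I(r) ≈ 7.7836.


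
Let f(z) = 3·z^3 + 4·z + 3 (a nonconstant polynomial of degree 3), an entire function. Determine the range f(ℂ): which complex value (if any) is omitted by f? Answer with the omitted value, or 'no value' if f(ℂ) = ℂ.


Little Picard bounds the complement of f(ℂ) to at most one point.
For every w ∈ ℂ, the equation p(z) − w = 0 is a nonconstant polynomial in z and hence has at least one root by the fundamental theorem of algebra. So p is surjective onto ℂ, omitting no value.

Omitted value: no value.


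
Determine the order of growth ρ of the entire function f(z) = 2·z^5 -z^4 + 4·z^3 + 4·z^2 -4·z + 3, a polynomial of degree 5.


|f(z)| ≤ Σ|c_k|·r^k = O(r^5) as r → ∞. Polynomial growth is O(e^{r^ε}) for every ε > 0 (since r^5/e^{r^ε} → 0), so ρ ≤ ε for all ε > 0, i.e. ρ = 0. Every nonconstant polynomial has order 0.
Therefore ρ = 0.

Order ρ = 0.


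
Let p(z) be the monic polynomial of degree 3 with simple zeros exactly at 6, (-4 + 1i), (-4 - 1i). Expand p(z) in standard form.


The polynomial is p(z) = ∏_{α ∈ S} (z − α), where S = {6, (-4 + 1i), (-4 - 1i)}.
Expanding the product yields: p(z) = z^3 + 2·z^2 -31·z -102.
Note conjugate pairs combine to real quadratics: (z − (-4+1i))(z − (-4−1i)) = z² + 8z + 17.
The resulting polynomial has degree 3 and real coefficients as required.

p(z) = z^3 + 2·z^2 -31·z -102.


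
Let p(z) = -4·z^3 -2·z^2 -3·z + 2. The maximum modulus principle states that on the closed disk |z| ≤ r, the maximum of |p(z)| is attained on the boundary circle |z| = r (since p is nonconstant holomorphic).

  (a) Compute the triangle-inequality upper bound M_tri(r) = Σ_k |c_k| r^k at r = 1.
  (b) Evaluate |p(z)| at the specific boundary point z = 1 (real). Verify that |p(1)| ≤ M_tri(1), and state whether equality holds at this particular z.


Coefficients: c_0 = 2, c_1 = -3, c_2 = -2, c_3 = -4. Radius r = 1.
Part (a). Triangle bound: M_tri(r) = Σ_k |c_k| r^k
  = |2|·1^0 + |-3|·1^1 + |-2|·1^2 + |-4|·1^3
  = 2 + 3 + 2 + 4 = 11.
This bounds M(r) := max_{|z|=r} |p(z)| from above; equality holds iff all terms c_k z^k can be made to align in phase at a single z on |z|=r.
Part (b). At z = 1 (real, on the circle |z| = r):
  p(1) = (2)·1^0 + (-3)·1^1 + (-2)·1^2 + (-4)·1^3 = -7.
  |p(1)| = 7.
Check: |p(1)| = 7 ≤ 11 = M_tri(1). ✓ Equality does not hold at z = 1 (the coefficients have mixed signs, so the terms do not all align in phase there).

M_tri(1) = 11; |p(1)| = 7; equality at z=1: no.


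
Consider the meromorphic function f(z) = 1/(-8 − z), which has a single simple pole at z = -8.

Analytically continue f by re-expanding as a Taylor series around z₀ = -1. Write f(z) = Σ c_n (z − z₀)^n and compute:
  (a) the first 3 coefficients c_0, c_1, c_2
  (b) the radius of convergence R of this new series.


Let w = z − z₀, so z = z₀ + w.
Then -8 − z = -8 − (z₀ + w) = (-8 − z₀) − w = -7 − w.
f(z) = 1/(-7 − w) = (1/(-7)) · 1/(1 − w/(-7)) = Σ_{n≥0} w^n / (-7)^(n+1).
So c_n = 1/(-7)^(n+1):
  c_0 = 1/(-7)^1 = -1/7.
  c_1 = 1/(-7)^2 = 1/49.
  c_2 = 1/(-7)^3 = -1/343.
The series is valid for |w/d| < 1, i.e. |z − z₀| < |d|.
Radius of convergence: R = |-8 − z₀| = |-7| = 7 (distance from z₀ to the singularity z = -8).

c_0 = -1/7, c_1 = 1/49, c_2 = -1/343; R = 7.


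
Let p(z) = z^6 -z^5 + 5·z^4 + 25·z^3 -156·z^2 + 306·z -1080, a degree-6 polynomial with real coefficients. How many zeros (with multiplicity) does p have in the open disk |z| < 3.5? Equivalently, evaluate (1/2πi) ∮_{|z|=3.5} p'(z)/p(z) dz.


The zeros of p are: -4, (0 + 3i), (0 - 3i), 3, (1 + 3i), (1 - 3i).
Their magnitudes are: 4, 3, 3, 3, 3.162, 3.162.
Zeros with |z| < R = 3.5: (0 + 3i), (0 - 3i), 3, (1 + 3i), (1 - 3i).
Count = 5.
By the argument principle, (1/2πi) ∮_{|z|=R} p'(z)/p(z) dz equals exactly this count.

Number of zeros inside |z| < 3.5: 5.


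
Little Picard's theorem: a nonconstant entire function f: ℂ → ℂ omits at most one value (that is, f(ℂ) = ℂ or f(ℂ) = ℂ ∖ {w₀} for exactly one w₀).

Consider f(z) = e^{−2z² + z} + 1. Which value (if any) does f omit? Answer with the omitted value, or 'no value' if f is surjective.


Little Picard bounds the complement of f(ℂ) to at most one point.
The exponent g(z) = −2z² + z is a nonconstant polynomial, hence surjective onto ℂ. So e^{g(z)} takes every value in {e^w : w ∈ ℂ} = ℂ ∖ {0}. Adding 1 shifts the range to ℂ ∖ {1}. f omits exactly 1.

Omitted value: 1.


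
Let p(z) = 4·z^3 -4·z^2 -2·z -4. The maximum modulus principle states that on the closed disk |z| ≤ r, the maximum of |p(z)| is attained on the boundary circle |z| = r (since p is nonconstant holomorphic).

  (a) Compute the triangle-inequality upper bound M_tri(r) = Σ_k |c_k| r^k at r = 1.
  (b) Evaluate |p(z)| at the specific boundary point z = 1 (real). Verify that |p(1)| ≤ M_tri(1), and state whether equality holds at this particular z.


Coefficients: c_0 = -4, c_1 = -2, c_2 = -4, c_3 = 4. Radius r = 1.
Part (a). Triangle bound: M_tri(r) = Σ_k |c_k| r^k
  = |-4|·1^0 + |-2|·1^1 + |-4|·1^2 + |4|·1^3
  = 4 + 2 + 4 + 4 = 14.
This bounds M(r) := max_{|z|=r} |p(z)| from above; equality holds iff all terms c_k z^k can be made to align in phase at a single z on |z|=r.
Part (b). At z = 1 (real, on the circle |z| = r):
  p(1) = (-4)·1^0 + (-2)·1^1 + (-4)·1^2 + (4)·1^3 = -6.
  |p(1)| = 6.
Check: |p(1)| = 6 ≤ 14 = M_tri(1). ✓ Equality does not hold at z = 1 (the coefficients have mixed signs, so the terms do not all align in phase there).

M_tri(1) = 14; |p(1)| = 6; equality at z=1: no.


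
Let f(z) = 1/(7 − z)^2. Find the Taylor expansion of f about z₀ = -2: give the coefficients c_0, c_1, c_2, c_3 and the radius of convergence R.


Let w = z − z₀, so z = z₀ + w.
Then 7 − z = 7 − (z₀ + w) = (7 − z₀) − w = 9 − w.
f(z) = 1/(9 − w)^2 = (1/(9)^2) · (1 − w/(9))^{−2}.
By the binomial series (1−u)^{−2} = Σ_{n≥0} C(n+1, 1) u^n for |u|<1, with u = w/(9):
  c_n = C(n+1, 1) / (9)^(n+2).
  c_0 = 1/(9)^2 = 1/81.
  c_1 = 2/(9)^3 = 2/729.
  c_2 = 3/(9)^4 = 1/2187.
  c_3 = 4/(9)^5 = 4/59049.
The series is valid for |w/d| < 1, i.e. |z − z₀| < |d|.
Radius of convergence: R = |7 − z₀| = |9| = 9 (distance from z₀ to the singularity z = 7).

c_0 = 1/81, c_1 = 2/729, c_2 = 1/2187, c_3 = 4/59049; R = 9.


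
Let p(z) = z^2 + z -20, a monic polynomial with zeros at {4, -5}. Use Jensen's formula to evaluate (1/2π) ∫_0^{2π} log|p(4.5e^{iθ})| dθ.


Zeros: -5, 4; r = 4.5.
Inside |z| < r: 4. Outside (|z| ≥ r): -5.
p(0) = -20, so log|p(0)| = log(20) = 2.9957.
Apply Jensen: I(r) = log|p(0)| + Σ_k log(r/|z_k|), summed over zeros inside |z| < r.
  log(r/|z_k|) for z_k = 4: log(4.5/4) = 0.1178
  Outside zeros (-5) contribute nothing to the Jensen sum.
Sum over inside zeros: 0.1178.
I(r) = log|p(0)| + (inside sum) = 2.9957 + 0.1178 = 3.1135.
Note: since some zeros are outside |z| ≤ r, the simplified n·log(r) form does NOT apply — only the inside zeros contribute.

I(r) ≈ 3.1135.


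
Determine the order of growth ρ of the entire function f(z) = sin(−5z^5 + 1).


Write sin(w) = (e^{iw} ± e^{−iw})/(2 or 2i), so |sin(w)| ≤ e^{|w|}. With w = −5z^5 + 1, |w| ≤ 5r^5 + 1 on |z|=r, giving M(r) ≤ e^{5r^5 + 1} and ρ ≤ 5. For the lower bound, choose z on |z|=r with -5z^5 purely imaginary of modulus 5r^5; then |sin(−5z^5 + 1)| grows like e^{5r^5}/2, so ρ ≥ 5. Hence ρ = 5.
Therefore ρ = 5.

Order ρ = 5.


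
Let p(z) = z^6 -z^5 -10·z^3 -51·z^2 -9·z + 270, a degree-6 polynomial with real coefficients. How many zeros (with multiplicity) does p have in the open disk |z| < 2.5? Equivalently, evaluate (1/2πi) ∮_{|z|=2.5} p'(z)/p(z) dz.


The zeros of p are: 2, (0 + 3i), (0 - 3i), (-2 + 1i), (-2 - 1i), 3.
Their magnitudes are: 2, 3, 3, 2.236, 2.236, 3.
Zeros with |z| < R = 2.5: 2, (-2 + 1i), (-2 - 1i).
Count = 3.
By the argument principle, (1/2πi) ∮_{|z|=R} p'(z)/p(z) dz equals exactly this count.

Number of zeros inside |z| < 2.5: 3.


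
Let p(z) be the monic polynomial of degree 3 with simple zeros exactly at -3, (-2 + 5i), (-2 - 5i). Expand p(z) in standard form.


The polynomial is p(z) = ∏_{α ∈ S} (z − α), where S = {-3, (-2 + 5i), (-2 - 5i)}.
Expanding the product yields: p(z) = z^3 + 7·z^2 + 41·z + 87.
Note conjugate pairs combine to real quadratics: (z − (-2+5i))(z − (-2−5i)) = z² + 4z + 29.
The resulting polynomial has degree 3 and real coefficients as required.

p(z) = z^3 + 7·z^2 + 41·z + 87.


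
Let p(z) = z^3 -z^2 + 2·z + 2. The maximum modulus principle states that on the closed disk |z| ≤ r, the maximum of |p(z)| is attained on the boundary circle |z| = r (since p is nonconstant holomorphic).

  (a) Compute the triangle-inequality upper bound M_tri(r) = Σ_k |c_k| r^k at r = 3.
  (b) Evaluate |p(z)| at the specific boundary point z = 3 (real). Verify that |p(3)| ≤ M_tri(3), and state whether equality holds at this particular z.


Coefficients: c_0 = 2, c_1 = 2, c_2 = -1, c_3 = 1. Radius r = 3.
Part (a). Triangle bound: M_tri(r) = Σ_k |c_k| r^k
  = |2|·3^0 + |2|·3^1 + |-1|·3^2 + |1|·3^3
  = 2 + 6 + 9 + 27 = 44.
This bounds M(r) := max_{|z|=r} |p(z)| from above; equality holds iff all terms c_k z^k can be made to align in phase at a single z on |z|=r.
Part (b). At z = 3 (real, on the circle |z| = r):
  p(3) = (2)·3^0 + (2)·3^1 + (-1)·3^2 + (1)·3^3 = 26.
  |p(3)| = 26.
Check: |p(3)| = 26 ≤ 44 = M_tri(3). ✓ Equality does not hold at z = 3 (the coefficients have mixed signs, so the terms do not all align in phase there).

M_tri(3) = 44; |p(3)| = 26; equality at z=3: no.


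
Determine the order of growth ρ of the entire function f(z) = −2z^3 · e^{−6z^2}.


M(r) = max_{|z|=r} |-2|·|z|^3·|e^{−6z^2}| = 2·r^3 · e^{6r^2} (the factors attain their maxima compatibly on |z|=r). Then log M(r) = log 2 + 3·log r + 6r^2, dominated by the last term, so log log M(r) ~ 2·log r. The polynomial factor -2z^3 contributes only a log r term and does not affect the order. ρ = 2.
Therefore ρ = 2.

Order ρ = 2.


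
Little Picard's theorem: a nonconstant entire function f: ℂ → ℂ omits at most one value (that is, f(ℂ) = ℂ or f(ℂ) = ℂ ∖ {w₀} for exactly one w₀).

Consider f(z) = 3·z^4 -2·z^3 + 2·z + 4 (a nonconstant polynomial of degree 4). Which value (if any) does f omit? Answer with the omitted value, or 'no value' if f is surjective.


Little Picard bounds the complement of f(ℂ) to at most one point.
For every w ∈ ℂ, the equation p(z) − w = 0 is a nonconstant polynomial in z and hence has at least one root by the fundamental theorem of algebra. So p is surjective onto ℂ, omitting no value.

Omitted value: no value.


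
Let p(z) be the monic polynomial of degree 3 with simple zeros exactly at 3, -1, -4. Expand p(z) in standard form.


The polynomial is p(z) = ∏_{α ∈ S} (z − α), where S = {3, -1, -4}.
Expanding the product yields: p(z) = z^3 + 2·z^2 -11·z -12.
The resulting polynomial has degree 3 and real coefficients as required.

p(z) = z^3 + 2·z^2 -11·z -12.


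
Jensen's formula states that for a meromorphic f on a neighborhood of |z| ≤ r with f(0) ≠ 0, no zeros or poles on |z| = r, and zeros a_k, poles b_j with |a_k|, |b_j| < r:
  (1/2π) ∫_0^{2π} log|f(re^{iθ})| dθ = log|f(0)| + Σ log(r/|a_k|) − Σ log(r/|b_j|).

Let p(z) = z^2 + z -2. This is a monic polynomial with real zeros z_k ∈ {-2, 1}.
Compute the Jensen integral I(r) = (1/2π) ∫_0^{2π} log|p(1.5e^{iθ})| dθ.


Zeros: -2, 1; r = 1.5.
Inside |z| < r: 1. Outside (|z| ≥ r): -2.
p(0) = -2, so log|p(0)| = log(2) = 0.6931.
Apply Jensen: I(r) = log|p(0)| + Σ_k log(r/|z_k|), summed over zeros inside |z| < r.
  log(r/|z_k|) for z_k = 1: log(1.5/1) = 0.4055
  Outside zeros (-2) contribute nothing to the Jensen sum.
Sum over inside zeros: 0.4055.
I(r) = log|p(0)| + (inside sum) = 0.6931 + 0.4055 = 1.0986.
Note: since some zeros are outside |z| ≤ r, the simplified n·log(r) form does NOT apply — only the inside zeros contribute.

I(r) ≈ 1.0986.


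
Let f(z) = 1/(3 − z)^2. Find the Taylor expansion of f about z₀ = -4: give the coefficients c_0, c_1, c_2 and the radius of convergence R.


Let w = z − z₀, so z = z₀ + w.
Then 3 − z = 3 − (z₀ + w) = (3 − z₀) − w = 7 − w.
f(z) = 1/(7 − w)^2 = (1/(7)^2) · (1 − w/(7))^{−2}.
By the binomial series (1−u)^{−2} = Σ_{n≥0} C(n+1, 1) u^n for |u|<1, with u = w/(7):
  c_n = C(n+1, 1) / (7)^(n+2).
  c_0 = 1/(7)^2 = 1/49.
  c_1 = 2/(7)^3 = 2/343.
  c_2 = 3/(7)^4 = 3/2401.
The series is valid for |w/d| < 1, i.e. |z − z₀| < |d|.
Radius of convergence: R = |3 − z₀| = |7| = 7 (distance from z₀ to the singularity z = 3).

c_0 = 1/49, c_1 = 2/343, c_2 = 3/2401; R = 7.


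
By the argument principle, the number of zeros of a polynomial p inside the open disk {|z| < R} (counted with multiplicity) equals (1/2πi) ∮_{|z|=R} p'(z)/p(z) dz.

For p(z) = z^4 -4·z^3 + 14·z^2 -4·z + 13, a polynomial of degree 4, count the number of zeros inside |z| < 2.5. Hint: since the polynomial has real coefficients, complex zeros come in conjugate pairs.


The zeros of p are: (2 + 3i), (2 - 3i), (0 + 1i), (0 - 1i).
Their magnitudes are: 3.606, 3.606, 1, 1.
Zeros with |z| < R = 2.5: (0 + 1i), (0 - 1i).
Count = 2.
By the argument principle, (1/2πi) ∮_{|z|=R} p'(z)/p(z) dz equals exactly this count.

Number of zeros inside |z| < 2.5: 2.


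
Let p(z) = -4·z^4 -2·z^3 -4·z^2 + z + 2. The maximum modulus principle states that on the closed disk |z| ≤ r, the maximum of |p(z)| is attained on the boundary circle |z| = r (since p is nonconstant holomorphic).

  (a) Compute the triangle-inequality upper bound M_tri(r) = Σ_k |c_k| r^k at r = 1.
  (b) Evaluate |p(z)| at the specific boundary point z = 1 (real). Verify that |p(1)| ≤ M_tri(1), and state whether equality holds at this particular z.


Coefficients: c_0 = 2, c_1 = 1, c_2 = -4, c_3 = -2, c_4 = -4. Radius r = 1.
Part (a). Triangle bound: M_tri(r) = Σ_k |c_k| r^k
  = |2|·1^0 + |1|·1^1 + |-4|·1^2 + |-2|·1^3 + |-4|·1^4
  = 2 + 1 + 4 + 2 + 4 = 13.
This bounds M(r) := max_{|z|=r} |p(z)| from above; equality holds iff all terms c_k z^k can be made to align in phase at a single z on |z|=r.
Part (b). At z = 1 (real, on the circle |z| = r):
  p(1) = (2)·1^0 + (1)·1^1 + (-4)·1^2 + (-2)·1^3 + (-4)·1^4 = -7.
  |p(1)| = 7.
Check: |p(1)| = 7 ≤ 13 = M_tri(1). ✓ Equality does not hold at z = 1 (the coefficients have mixed signs, so the terms do not all align in phase there).

M_tri(1) = 13; |p(1)| = 7; equality at z=1: no.


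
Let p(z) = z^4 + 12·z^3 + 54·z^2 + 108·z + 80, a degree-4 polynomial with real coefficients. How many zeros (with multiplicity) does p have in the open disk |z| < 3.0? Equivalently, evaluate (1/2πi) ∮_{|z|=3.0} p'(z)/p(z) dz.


The zeros of p are: -2, -4, (-3 + 1i), (-3 - 1i).
Their magnitudes are: 2, 4, 3.162, 3.162.
Zeros with |z| < R = 3.0: -2.
Count = 1.
By the argument principle, (1/2πi) ∮_{|z|=R} p'(z)/p(z) dz equals exactly this count.

Number of zeros inside |z| < 3.0: 1.


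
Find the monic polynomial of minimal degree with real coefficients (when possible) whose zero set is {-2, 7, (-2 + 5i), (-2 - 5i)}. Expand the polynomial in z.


The polynomial is p(z) = ∏_{α ∈ S} (z − α), where S = {-2, 7, (-2 + 5i), (-2 - 5i)}.
Expanding the product yields: p(z) = z^4 -z^3 -5·z^2 -201·z -406.
Note conjugate pairs combine to real quadratics: (z − (-2+5i))(z − (-2−5i)) = z² + 4z + 29.
The resulting polynomial has degree 4 and real coefficients as required.

p(z) = z^4 -z^3 -5·z^2 -201·z -406.


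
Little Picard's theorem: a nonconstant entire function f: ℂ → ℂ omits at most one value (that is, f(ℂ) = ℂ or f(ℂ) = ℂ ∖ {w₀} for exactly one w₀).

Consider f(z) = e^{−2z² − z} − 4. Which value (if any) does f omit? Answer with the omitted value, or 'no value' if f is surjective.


Little Picard bounds the complement of f(ℂ) to at most one point.
The exponent g(z) = −2z² − z is a nonconstant polynomial, hence surjective onto ℂ. So e^{g(z)} takes every value in {e^w : w ∈ ℂ} = ℂ ∖ {0}. Adding -4 shifts the range to ℂ ∖ {-4}. f omits exactly -4.

Omitted value: -4.


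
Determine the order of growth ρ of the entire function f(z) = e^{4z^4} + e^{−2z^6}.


Each summand is entire of order 4 and 6 respectively (as in the single-exponential case). The order of a sum is at most the max of the orders, so ρ ≤ 6. For the lower bound: on |z|=r choose arg z so that -2z^6 is real positive; then |e^{-2z^6}| = e^{2r^6} while |e^{4z^4}| ≤ e^{4r^4} = o(e^{2r^6}). So |f| ≥ e^{2r^6}(1 − o(1)) and ρ ≥ 6. Hence ρ = max(4, 6) = 6.
Therefore ρ = 6.

Order ρ = 6.


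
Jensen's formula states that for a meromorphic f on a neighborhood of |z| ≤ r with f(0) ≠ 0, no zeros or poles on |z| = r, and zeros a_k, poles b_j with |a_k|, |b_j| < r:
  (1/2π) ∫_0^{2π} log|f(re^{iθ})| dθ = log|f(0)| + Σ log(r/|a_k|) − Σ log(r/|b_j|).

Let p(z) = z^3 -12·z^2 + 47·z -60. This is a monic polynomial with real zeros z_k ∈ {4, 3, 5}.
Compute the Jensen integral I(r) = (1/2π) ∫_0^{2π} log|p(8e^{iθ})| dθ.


Zeros: 3, 4, 5; r = 8.
Inside |z| < r: 3, 4, 5. Outside (|z| ≥ r): ∅.
p(0) = -60, so log|p(0)| = log(60) = 4.0943.
Apply Jensen: I(r) = log|p(0)| + Σ_k log(r/|z_k|), summed over zeros inside |z| < r.
  log(r/|z_k|) for z_k = 4: log(8/4) = 0.6931
  log(r/|z_k|) for z_k = 3: log(8/3) = 0.9808
  log(r/|z_k|) for z_k = 5: log(8/5) = 0.4700
Sum over inside zeros: 2.1440.
I(r) = log|p(0)| + (inside sum) = 4.0943 + 2.1440 = 6.2383.
Closed form (all zeros inside, monic): I(r) = n·log(r) = 3·log(8) = 6.2383. ✓

I(r) ≈ 6.2383.


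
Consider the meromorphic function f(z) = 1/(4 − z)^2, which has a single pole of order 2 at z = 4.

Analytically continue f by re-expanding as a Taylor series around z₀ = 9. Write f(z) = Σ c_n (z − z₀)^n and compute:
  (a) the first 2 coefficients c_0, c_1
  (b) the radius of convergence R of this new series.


Let w = z − z₀, so z = z₀ + w.
Then 4 − z = 4 − (z₀ + w) = (4 − z₀) − w = -5 − w.
f(z) = 1/(-5 − w)^2 = (1/(-5)^2) · (1 − w/(-5))^{−2}.
By the binomial series (1−u)^{−2} = Σ_{n≥0} C(n+1, 1) u^n for |u|<1, with u = w/(-5):
  c_n = C(n+1, 1) / (-5)^(n+2).
  c_0 = 1/(-5)^2 = 1/25.
  c_1 = 2/(-5)^3 = -2/125.
The series is valid for |w/d| < 1, i.e. |z − z₀| < |d|.
Radius of convergence: R = |4 − z₀| = |-5| = 5 (distance from z₀ to the singularity z = 4).

c_0 = 1/25, c_1 = -2/125; R = 5.


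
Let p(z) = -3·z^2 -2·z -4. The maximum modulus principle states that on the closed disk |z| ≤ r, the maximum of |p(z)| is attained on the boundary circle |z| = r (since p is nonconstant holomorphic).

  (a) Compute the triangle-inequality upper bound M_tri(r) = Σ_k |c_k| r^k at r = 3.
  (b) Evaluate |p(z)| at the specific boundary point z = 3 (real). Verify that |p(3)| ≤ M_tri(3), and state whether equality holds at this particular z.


Coefficients: c_0 = -4, c_1 = -2, c_2 = -3. Radius r = 3.
Part (a). Triangle bound: M_tri(r) = Σ_k |c_k| r^k
  = |-4|·3^0 + |-2|·3^1 + |-3|·3^2
  = 4 + 6 + 27 = 37.
This bounds M(r) := max_{|z|=r} |p(z)| from above; equality holds iff all terms c_k z^k can be made to align in phase at a single z on |z|=r.
Part (b). At z = 3 (real, on the circle |z| = r):
  p(3) = (-4)·3^0 + (-2)·3^1 + (-3)·3^2 = -37.
  |p(3)| = 37.
Since all nonzero coefficients share the same sign, |p(3)| = 37 = M_tri(3); the triangle bound is attained at z = 3, so in fact M(r) = 37.

M_tri(3) = 37; |p(3)| = 37; equality at z=3: yes.


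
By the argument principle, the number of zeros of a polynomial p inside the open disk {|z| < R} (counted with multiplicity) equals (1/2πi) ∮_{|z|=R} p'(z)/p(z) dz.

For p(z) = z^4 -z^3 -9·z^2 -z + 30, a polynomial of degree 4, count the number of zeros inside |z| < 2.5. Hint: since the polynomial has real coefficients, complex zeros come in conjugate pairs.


The zeros of p are: (-2 + 1i), (-2 - 1i), 3, 2.
Their magnitudes are: 2.236, 2.236, 3, 2.
Zeros with |z| < R = 2.5: (-2 + 1i), (-2 - 1i), 2.
Count = 3.
By the argument principle, (1/2πi) ∮_{|z|=R} p'(z)/p(z) dz equals exactly this count.

Number of zeros inside |z| < 2.5: 3.


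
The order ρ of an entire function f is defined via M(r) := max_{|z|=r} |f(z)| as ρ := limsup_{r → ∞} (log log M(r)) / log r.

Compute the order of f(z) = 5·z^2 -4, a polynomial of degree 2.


|f(z)| ≤ Σ|c_k|·r^k = O(r^2) as r → ∞. Polynomial growth is O(e^{r^ε}) for every ε > 0 (since r^2/e^{r^ε} → 0), so ρ ≤ ε for all ε > 0, i.e. ρ = 0. Every nonconstant polynomial has order 0.
Therefore ρ = 0.

Order ρ = 0.


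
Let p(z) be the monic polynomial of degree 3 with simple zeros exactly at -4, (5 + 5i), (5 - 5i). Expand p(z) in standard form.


The polynomial is p(z) = ∏_{α ∈ S} (z − α), where S = {-4, (5 + 5i), (5 - 5i)}.
Expanding the product yields: p(z) = z^3 -6·z^2 + 10·z + 200.
Note conjugate pairs combine to real quadratics: (z − (5+5i))(z − (5−5i)) = z² − 10z + 50.
The resulting polynomial has degree 3 and real coefficients as required.

p(z) = z^3 -6·z^2 + 10·z + 200.


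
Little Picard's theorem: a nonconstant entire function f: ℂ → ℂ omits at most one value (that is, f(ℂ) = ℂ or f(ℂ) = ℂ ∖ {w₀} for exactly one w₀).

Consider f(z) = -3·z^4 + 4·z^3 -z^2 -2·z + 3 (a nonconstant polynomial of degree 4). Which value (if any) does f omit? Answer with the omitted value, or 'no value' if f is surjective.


Little Picard bounds the complement of f(ℂ) to at most one point.
For every w ∈ ℂ, the equation p(z) − w = 0 is a nonconstant polynomial in z and hence has at least one root by the fundamental theorem of algebra. So p is surjective onto ℂ, omitting no value.

Omitted value: no value.


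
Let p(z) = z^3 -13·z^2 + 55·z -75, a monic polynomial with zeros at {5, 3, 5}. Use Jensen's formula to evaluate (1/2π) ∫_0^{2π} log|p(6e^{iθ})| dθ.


Zeros: 3, 5, 5; r = 6.
Inside |z| < r: 3, 5, 5. Outside (|z| ≥ r): ∅.
p(0) = -75, so log|p(0)| = log(75) = 4.3175.
Apply Jensen: I(r) = log|p(0)| + Σ_k log(r/|z_k|), summed over zeros inside |z| < r.
  log(r/|z_k|) for z_k = 5: log(6/5) = 0.1823
  log(r/|z_k|) for z_k = 3: log(6/3) = 0.6931
  log(r/|z_k|) for z_k = 5: log(6/5) = 0.1823
Sum over inside zeros: 1.0578.
I(r) = log|p(0)| + (inside sum) = 4.3175 + 1.0578 = 5.3753.
Closed form (all zeros inside, monic): I(r) = n·log(r) = 3·log(6) = 5.3753. ✓

I(r) ≈ 5.3753.


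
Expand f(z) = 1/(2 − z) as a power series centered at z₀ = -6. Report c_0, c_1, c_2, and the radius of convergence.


Let w = z − z₀, so z = z₀ + w.
Then 2 − z = 2 − (z₀ + w) = (2 − z₀) − w = 8 − w.
f(z) = 1/(8 − w) = (1/(8)) · 1/(1 − w/(8)) = Σ_{n≥0} w^n / (8)^(n+1).
So c_n = 1/(8)^(n+1):
  c_0 = 1/(8)^1 = 1/8.
  c_1 = 1/(8)^2 = 1/64.
  c_2 = 1/(8)^3 = 1/512.
The series is valid for |w/d| < 1, i.e. |z − z₀| < |d|.
Radius of convergence: R = |2 − z₀| = |8| = 8 (distance from z₀ to the singularity z = 2).

c_0 = 1/8, c_1 = 1/64, c_2 = 1/512; R = 8.


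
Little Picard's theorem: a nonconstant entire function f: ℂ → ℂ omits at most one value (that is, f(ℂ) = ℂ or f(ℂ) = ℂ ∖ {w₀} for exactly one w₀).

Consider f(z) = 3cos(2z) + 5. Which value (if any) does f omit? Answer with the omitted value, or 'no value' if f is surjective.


Little Picard bounds the complement of f(ℂ) to at most one point.
cos is entire and surjective onto ℂ: for every w ∈ ℂ, cos(ζ) = w has a solution ζ ∈ ℂ (e.g., via the complex inverse arccos). With ζ = 2z this gives z = ζ/(2). Then 3·cos(2z) takes every value in 3·ℂ = ℂ, and adding 5 is a bijection of ℂ. So f is surjective and omits no value. (Note: only on the real line is cos bounded by [−1, 1].)

Omitted value: no value.


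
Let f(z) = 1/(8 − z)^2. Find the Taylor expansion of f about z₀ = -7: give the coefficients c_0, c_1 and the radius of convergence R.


Let w = z − z₀, so z = z₀ + w.
Then 8 − z = 8 − (z₀ + w) = (8 − z₀) − w = 15 − w.
f(z) = 1/(15 − w)^2 = (1/(15)^2) · (1 − w/(15))^{−2}.
By the binomial series (1−u)^{−2} = Σ_{n≥0} C(n+1, 1) u^n for |u|<1, with u = w/(15):
  c_n = C(n+1, 1) / (15)^(n+2).
  c_0 = 1/(15)^2 = 1/225.
  c_1 = 2/(15)^3 = 2/3375.
The series is valid for |w/d| < 1, i.e. |z − z₀| < |d|.
Radius of convergence: R = |8 − z₀| = |15| = 15 (distance from z₀ to the singularity z = 8).

c_0 = 1/225, c_1 = 2/3375; R = 15.


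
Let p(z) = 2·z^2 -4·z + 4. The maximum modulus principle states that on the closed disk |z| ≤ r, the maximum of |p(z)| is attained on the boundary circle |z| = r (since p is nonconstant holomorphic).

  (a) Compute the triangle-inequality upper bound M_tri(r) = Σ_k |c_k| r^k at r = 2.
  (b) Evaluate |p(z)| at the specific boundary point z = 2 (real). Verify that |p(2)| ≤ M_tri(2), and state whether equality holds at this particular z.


Coefficients: c_0 = 4, c_1 = -4, c_2 = 2. Radius r = 2.
Part (a). Triangle bound: M_tri(r) = Σ_k |c_k| r^k
  = |4|·2^0 + |-4|·2^1 + |2|·2^2
  = 4 + 8 + 8 = 20.
This bounds M(r) := max_{|z|=r} |p(z)| from above; equality holds iff all terms c_k z^k can be made to align in phase at a single z on |z|=r.
Part (b). At z = 2 (real, on the circle |z| = r):
  p(2) = (4)·2^0 + (-4)·2^1 + (2)·2^2 = 4.
  |p(2)| = 4.
Check: |p(2)| = 4 ≤ 20 = M_tri(2). ✓ Equality does not hold at z = 2 (the coefficients have mixed signs, so the terms do not all align in phase there).

M_tri(2) = 20; |p(2)| = 4; equality at z=2: no.


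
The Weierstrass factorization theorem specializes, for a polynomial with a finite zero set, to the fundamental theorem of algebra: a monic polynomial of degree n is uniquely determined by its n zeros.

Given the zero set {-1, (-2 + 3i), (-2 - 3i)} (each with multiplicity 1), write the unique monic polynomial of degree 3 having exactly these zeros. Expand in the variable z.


The polynomial is p(z) = ∏_{α ∈ S} (z − α), where S = {-1, (-2 + 3i), (-2 - 3i)}.
Expanding the product yields: p(z) = z^3 + 5·z^2 + 17·z + 13.
Note conjugate pairs combine to real quadratics: (z − (-2+3i))(z − (-2−3i)) = z² + 4z + 13.
The resulting polynomial has degree 3 and real coefficients as required.

p(z) = z^3 + 5·z^2 + 17·z + 13.


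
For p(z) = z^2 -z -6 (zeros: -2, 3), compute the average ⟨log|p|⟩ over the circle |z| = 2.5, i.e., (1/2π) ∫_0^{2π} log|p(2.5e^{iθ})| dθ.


Zeros: -2, 3; r = 2.5.
Inside |z| < r: -2. Outside (|z| ≥ r): 3.
p(0) = -6, so log|p(0)| = log(6) = 1.7918.
Apply Jensen: I(r) = log|p(0)| + Σ_k log(r/|z_k|), summed over zeros inside |z| < r.
  log(r/|z_k|) for z_k = -2: log(2.5/2) = 0.2231
  Outside zeros (3) contribute nothing to the Jensen sum.
Sum over inside zeros: 0.2231.
I(r) = log|p(0)| + (inside sum) = 1.7918 + 0.2231 = 2.0149.
Note: since some zeros are outside |z| ≤ r, the simplified n·log(r) form does NOT apply — only the inside zeros contribute.

I(r) ≈ 2.0149.


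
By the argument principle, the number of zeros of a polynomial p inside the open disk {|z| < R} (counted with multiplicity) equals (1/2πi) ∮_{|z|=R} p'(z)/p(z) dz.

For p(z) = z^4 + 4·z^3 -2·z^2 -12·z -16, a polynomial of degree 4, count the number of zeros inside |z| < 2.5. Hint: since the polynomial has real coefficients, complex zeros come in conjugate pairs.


The zeros of p are: -4, (-1 + 1i), (-1 - 1i), 2.
Their magnitudes are: 4, 1.414, 1.414, 2.
Zeros with |z| < R = 2.5: (-1 + 1i), (-1 - 1i), 2.
Count = 3.
By the argument principle, (1/2πi) ∮_{|z|=R} p'(z)/p(z) dz equals exactly this count.

Number of zeros inside |z| < 2.5: 3.


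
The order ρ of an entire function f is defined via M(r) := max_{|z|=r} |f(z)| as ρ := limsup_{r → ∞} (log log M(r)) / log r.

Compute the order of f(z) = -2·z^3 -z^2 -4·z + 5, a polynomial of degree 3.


|f(z)| ≤ Σ|c_k|·r^k = O(r^3) as r → ∞. Polynomial growth is O(e^{r^ε}) for every ε > 0 (since r^3/e^{r^ε} → 0), so ρ ≤ ε for all ε > 0, i.e. ρ = 0. Every nonconstant polynomial has order 0.
Therefore ρ = 0.

Order ρ = 0.
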